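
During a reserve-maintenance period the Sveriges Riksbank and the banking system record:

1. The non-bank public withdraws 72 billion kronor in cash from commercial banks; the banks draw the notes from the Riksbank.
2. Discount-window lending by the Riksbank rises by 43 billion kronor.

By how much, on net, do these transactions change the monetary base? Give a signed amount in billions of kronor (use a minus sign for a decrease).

+43 billion

Currency withdrawal 72 billion kronor: just a shift between currency and reserves — both are base money → 0.
Discount-window loan 43 billion kronor: Riksbank balance sheet expands → +43B.
Net: 0 + 43 = +43 billion.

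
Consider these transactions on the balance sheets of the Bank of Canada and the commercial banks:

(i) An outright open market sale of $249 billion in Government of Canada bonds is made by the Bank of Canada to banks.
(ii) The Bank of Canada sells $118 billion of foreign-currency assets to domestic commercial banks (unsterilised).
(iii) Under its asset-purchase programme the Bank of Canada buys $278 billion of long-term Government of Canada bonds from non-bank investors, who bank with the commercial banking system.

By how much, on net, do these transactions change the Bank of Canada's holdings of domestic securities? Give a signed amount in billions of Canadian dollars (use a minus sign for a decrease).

+$29 billion

OMO sale (to banks) $249 billion: securities removed from the Bank of Canada's portfolio → −$249B.
FX sale $118 billion: the Bank of Canada's securities portfolio is untouched → 0.
Asset purchase (from non-banks) $278 billion: securities added to the Bank of Canada's portfolio → +$278B.
Net: −249 + 0 + 278 = +$29 billion.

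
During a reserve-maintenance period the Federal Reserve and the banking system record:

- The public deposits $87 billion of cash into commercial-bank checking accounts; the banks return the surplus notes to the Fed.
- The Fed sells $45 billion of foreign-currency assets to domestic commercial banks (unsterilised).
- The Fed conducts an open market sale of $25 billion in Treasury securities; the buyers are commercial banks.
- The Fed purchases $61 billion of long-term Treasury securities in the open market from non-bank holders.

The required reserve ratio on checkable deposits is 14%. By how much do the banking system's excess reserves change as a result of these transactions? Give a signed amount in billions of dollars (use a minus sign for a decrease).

+$57.28 billion

Currency deposit $87 billion: reserves +$87B, deposits +$87B.
FX sale $45 billion: reserves −$45B, deposits 0.
OMO sale (to banks) $25 billion: reserves −$25B, deposits 0.
Asset purchase (from non-banks) $61 billion: reserves +$61B, deposits +$61B.
Totals: Δreserves = +$78B, Δdeposits = +$148B.
Δrequired reserves = 14% × +$148B = +$20.72B.
Δexcess reserves = Δreserves − Δrequired = +$78B − (+$20.72B) = +$57.28 billion.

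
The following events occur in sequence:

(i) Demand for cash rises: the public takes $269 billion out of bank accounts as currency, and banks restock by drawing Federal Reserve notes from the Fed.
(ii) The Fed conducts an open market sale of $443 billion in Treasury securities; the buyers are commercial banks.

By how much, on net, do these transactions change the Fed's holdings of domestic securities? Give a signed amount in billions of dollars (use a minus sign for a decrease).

-$443 billion

Fed balance sheet:
  Assets:      Securities −$443B
  Liabilities: Bank reserves −$712B, Currency in circulation +$269B
So the change in the Fed's holdings of domestic securities is -$443 billion.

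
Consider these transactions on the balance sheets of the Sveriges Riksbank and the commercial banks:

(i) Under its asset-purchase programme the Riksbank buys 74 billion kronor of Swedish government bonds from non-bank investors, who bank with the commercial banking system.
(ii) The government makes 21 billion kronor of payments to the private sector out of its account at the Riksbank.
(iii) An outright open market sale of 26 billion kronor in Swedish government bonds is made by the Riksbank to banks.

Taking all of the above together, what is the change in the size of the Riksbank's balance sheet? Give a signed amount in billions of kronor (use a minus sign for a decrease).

+48 billion

Asset purchase (from non-banks) 74 billion kronor: a Riksbank asset is acquired → +74B.
Government spending 21 billion kronor: only the composition of liabilities changes → 0.
OMO sale (to banks) 26 billion kronor: a Riksbank asset is shed → −26B.
Net: 74 + 0 − 26 = +48 billion.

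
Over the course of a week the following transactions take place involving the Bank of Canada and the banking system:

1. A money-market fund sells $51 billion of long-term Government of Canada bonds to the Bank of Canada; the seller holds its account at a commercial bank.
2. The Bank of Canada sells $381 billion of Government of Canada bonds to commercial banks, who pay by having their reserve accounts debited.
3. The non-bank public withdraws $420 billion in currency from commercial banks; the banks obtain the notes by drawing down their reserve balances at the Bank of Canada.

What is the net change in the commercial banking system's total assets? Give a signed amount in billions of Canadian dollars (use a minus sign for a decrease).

Bank of Canada balance sheet:
  Assets:      Securities −$330B
  Liabilities: Bank reserves −$750B, Currency in circulation +$420B
Commercial banking system:
  Assets:      Reserves at CB −$750B, Securities +$381B
  Liabilities: Checkable deposits −$369B
Change in total bank assets = -$369 billion.

-$369 billion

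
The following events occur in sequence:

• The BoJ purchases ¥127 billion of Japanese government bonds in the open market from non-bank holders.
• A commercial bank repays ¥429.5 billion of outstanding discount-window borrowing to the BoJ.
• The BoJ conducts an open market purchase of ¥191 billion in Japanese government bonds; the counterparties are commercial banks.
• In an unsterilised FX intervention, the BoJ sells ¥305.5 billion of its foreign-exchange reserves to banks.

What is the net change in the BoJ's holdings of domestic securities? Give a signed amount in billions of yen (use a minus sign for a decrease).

Asset purchase (from non-banks) ¥127 billion: securities added to the BoJ's portfolio → +¥127B.
Discount-window repayment ¥429.5 billion: the BoJ's securities portfolio is untouched → 0.
OMO purchase (from banks) ¥191 billion: securities added to the BoJ's portfolio → +¥191B.
FX sale ¥305.5 billion: the BoJ's securities portfolio is untouched → 0.
Net: 127 + 0 + 191 + 0 = +¥318 billion.

+¥318 billion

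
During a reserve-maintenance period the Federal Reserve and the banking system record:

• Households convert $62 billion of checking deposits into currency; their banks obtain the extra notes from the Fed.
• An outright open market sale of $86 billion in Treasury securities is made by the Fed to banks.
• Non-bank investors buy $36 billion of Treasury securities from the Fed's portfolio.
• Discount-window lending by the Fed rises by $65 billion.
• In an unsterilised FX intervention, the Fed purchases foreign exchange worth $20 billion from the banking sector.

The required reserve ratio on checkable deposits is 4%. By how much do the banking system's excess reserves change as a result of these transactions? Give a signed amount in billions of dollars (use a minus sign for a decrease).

Currency withdrawal $62 billion: reserves −$62B, deposits −$62B.
OMO sale (to banks) $86 billion: reserves −$86B, deposits 0.
Asset sale (to non-banks) $36 billion: reserves −$36B, deposits −$36B.
Discount-window loan $65 billion: reserves +$65B, deposits 0.
FX purchase $20 billion: reserves +$20B, deposits 0.
Totals: Δreserves = −$99B, Δdeposits = −$98B.
Δrequired reserves = 4% × −$98B = −$3.92B.
Δexcess reserves = Δreserves − Δrequired = −$99B − (−$3.92B) = -$95.08 billion.

-$95.08 billion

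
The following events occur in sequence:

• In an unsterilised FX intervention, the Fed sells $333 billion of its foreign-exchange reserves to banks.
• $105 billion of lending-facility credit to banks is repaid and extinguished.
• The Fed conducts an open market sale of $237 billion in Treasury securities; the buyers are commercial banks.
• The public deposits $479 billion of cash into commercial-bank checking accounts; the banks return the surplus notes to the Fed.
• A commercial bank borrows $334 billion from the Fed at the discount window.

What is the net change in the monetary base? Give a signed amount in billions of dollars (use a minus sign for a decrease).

-$341 billion

Fed balance sheet:
  Assets:      Securities −$237B, Loans to banks +$229B, Foreign assets −$333B
  Liabilities: Bank reserves +$138B, Currency in circulation −$479B
Monetary base = currency + reserves: −$479B + (+$138B) = -$341 billion.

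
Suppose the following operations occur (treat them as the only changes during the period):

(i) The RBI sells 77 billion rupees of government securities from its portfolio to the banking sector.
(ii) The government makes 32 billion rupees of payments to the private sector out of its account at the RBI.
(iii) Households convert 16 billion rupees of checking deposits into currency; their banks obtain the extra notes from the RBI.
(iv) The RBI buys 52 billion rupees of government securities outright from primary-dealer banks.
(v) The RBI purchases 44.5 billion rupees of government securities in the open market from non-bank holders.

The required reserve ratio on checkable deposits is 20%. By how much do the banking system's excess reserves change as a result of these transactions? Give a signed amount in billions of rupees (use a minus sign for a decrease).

OMO sale (to banks) 77 billion rupees: reserves −77B, deposits 0.
Government spending 32 billion rupees: reserves +32B, deposits +32B.
Currency withdrawal 16 billion rupees: reserves −16B, deposits −16B.
OMO purchase (from banks) 52 billion rupees: reserves +52B, deposits 0.
Asset purchase (from non-banks) 44.5 billion rupees: reserves +44.5B, deposits +44.5B.
Totals: Δreserves = +35.5B, Δdeposits = +60.5B.
Δrequired reserves = 20% × +60.5B = +12.1B.
Δexcess reserves = Δreserves − Δrequired = +35.5B − (+12.1B) = +23.4 billion.

+23.4 billion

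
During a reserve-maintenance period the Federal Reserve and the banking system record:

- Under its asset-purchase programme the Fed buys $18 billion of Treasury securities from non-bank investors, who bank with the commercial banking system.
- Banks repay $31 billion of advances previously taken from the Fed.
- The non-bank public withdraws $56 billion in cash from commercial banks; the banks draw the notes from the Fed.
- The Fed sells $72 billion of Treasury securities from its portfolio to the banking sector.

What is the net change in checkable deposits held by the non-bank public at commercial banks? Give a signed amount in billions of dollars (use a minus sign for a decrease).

-$38 billion

Asset purchase (from non-banks) $18 billion: non-bank counterparties' bank balances rise → +$18B.
Discount-window repayment $31 billion: the counterparty is a bank, so public deposits are unchanged → 0.
Currency withdrawal $56 billion: non-bank counterparties' bank balances fall → −$56B.
OMO sale (to banks) $72 billion: the counterparty is a bank, so public deposits are unchanged → 0.
Net: 18 + 0 − 56 + 0 = -$38 billion.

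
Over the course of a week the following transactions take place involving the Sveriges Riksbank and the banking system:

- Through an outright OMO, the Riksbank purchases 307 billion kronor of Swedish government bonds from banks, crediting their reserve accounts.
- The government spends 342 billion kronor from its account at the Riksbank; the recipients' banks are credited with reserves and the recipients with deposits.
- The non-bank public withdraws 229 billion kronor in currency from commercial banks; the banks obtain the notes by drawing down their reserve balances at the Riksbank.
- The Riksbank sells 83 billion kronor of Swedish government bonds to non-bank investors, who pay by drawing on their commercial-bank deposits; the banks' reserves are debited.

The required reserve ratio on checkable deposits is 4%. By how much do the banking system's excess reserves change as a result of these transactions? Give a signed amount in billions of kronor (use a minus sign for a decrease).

OMO purchase (from banks) 307 billion kronor: reserves +307B, deposits 0.
Government spending 342 billion kronor: reserves +342B, deposits +342B.
Currency withdrawal 229 billion kronor: reserves −229B, deposits −229B.
Asset sale (to non-banks) 83 billion kronor: reserves −83B, deposits −83B.
Totals: Δreserves = +337B, Δdeposits = +30B.
Δrequired reserves = 4% × +30B = +1.2B.
Δexcess reserves = Δreserves − Δrequired = +337B − (+1.2B) = +335.8 billion.

+335.8 billion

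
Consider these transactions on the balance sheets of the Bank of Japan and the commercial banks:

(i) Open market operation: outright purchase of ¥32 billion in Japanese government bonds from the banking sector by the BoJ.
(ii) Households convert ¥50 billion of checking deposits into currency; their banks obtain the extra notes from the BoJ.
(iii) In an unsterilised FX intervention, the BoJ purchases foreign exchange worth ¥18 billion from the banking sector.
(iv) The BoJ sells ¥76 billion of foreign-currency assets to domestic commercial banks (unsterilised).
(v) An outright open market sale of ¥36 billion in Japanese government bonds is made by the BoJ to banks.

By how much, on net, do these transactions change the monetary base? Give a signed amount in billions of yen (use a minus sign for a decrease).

-¥62 billion

OMO purchase (from banks) ¥32 billion: BoJ balance sheet expands → +¥32B.
Currency withdrawal ¥50 billion: just a shift between currency and reserves — both are base money → 0.
FX purchase ¥18 billion: BoJ balance sheet expands → +¥18B.
FX sale ¥76 billion: BoJ balance sheet contracts → −¥76B.
OMO sale (to banks) ¥36 billion: BoJ balance sheet contracts → −¥36B.
Net: 32 + 0 + 18 − 76 − 36 = -¥62 billion.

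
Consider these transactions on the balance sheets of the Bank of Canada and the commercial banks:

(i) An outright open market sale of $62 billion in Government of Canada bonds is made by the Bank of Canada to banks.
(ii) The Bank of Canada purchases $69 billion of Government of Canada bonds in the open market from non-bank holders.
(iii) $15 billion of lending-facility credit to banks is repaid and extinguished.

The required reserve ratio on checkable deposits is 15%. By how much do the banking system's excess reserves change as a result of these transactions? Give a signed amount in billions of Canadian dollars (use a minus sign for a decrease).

-$18.35 billion

OMO sale (to banks) $62 billion: reserves −$62B, deposits 0.
Asset purchase (from non-banks) $69 billion: reserves +$69B, deposits +$69B.
Discount-window repayment $15 billion: reserves −$15B, deposits 0.
Totals: Δreserves = −$8B, Δdeposits = +$69B.
Δrequired reserves = 15% × +$69B = +$10.35B.
Δexcess reserves = Δreserves − Δrequired = −$8B − (+$10.35B) = -$18.35 billion.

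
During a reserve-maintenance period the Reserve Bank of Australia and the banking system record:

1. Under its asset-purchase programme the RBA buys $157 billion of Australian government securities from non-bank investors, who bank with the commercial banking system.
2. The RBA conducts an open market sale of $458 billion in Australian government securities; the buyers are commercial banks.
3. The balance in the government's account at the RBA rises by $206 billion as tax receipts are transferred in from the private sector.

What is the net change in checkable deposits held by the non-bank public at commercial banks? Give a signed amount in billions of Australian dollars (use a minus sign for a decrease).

RBA balance sheet:
  Assets:      Securities −$301B
  Liabilities: Bank reserves −$507B, Government deposits +$206B
Commercial banking system:
  Assets:      Reserves at CB −$507B, Securities +$458B
  Liabilities: Checkable deposits −$49B
So the change in checkable deposits held by the non-bank public at commercial banks is -$49 billion.

-$49 billion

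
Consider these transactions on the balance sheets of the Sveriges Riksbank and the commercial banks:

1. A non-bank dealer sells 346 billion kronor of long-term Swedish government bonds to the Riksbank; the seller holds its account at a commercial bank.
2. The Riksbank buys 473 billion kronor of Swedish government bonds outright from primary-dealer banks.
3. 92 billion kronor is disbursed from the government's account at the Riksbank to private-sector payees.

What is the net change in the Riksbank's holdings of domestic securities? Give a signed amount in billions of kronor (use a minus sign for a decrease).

Riksbank balance sheet:
  Assets:      Securities +819B
  Liabilities: Bank reserves +911B, Government deposits −92B
So the change in the Riksbank's holdings of domestic securities is +819 billion.

+819 billion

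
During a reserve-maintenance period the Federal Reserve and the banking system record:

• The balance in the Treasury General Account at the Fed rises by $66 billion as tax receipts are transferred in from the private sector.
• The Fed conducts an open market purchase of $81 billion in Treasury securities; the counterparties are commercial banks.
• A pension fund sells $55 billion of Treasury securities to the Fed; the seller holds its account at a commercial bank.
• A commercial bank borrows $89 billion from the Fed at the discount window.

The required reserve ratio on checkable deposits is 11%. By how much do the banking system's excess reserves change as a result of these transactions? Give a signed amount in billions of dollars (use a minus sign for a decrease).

Government account inflow $66 billion: reserves −$66B, deposits −$66B.
OMO purchase (from banks) $81 billion: reserves +$81B, deposits 0.
Asset purchase (from non-banks) $55 billion: reserves +$55B, deposits +$55B.
Discount-window loan $89 billion: reserves +$89B, deposits 0.
Totals: Δreserves = +$159B, Δdeposits = −$11B.
Δrequired reserves = 11% × −$11B = −$1.21B.
Δexcess reserves = Δreserves − Δrequired = +$159B − (−$1.21B) = +$160.21 billion.

+$160.21 billion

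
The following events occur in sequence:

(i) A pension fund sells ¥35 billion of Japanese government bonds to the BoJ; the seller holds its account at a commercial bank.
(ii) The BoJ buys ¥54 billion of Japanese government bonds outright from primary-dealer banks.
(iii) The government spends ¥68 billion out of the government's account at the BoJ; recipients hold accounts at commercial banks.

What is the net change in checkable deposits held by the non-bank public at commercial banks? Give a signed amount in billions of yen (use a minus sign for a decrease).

BoJ balance sheet:
  Assets:      Securities +¥89B
  Liabilities: Bank reserves +¥157B, Government deposits −¥68B
Commercial banking system:
  Assets:      Reserves at CB +¥157B, Securities −¥54B
  Liabilities: Checkable deposits +¥103B
So the change in checkable deposits held by the non-bank public at commercial banks is +¥103 billion.

+¥103 billion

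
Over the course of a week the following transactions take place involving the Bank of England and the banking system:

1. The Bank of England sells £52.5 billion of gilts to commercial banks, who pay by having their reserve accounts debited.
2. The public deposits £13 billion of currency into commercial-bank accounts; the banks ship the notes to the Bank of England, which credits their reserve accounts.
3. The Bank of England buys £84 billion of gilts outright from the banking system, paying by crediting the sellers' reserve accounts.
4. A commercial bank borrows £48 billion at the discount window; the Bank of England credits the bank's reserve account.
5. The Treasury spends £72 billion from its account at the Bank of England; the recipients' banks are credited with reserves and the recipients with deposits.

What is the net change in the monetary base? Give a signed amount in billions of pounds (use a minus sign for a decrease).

+£151.5 billion

OMO sale (to banks) £52.5 billion: Bank of England balance sheet contracts → −£52.5B.
Currency deposit £13 billion: just a shift between currency and reserves — both are base money → 0.
OMO purchase (from banks) £84 billion: Bank of England balance sheet expands → +£84B.
Discount-window loan £48 billion: Bank of England balance sheet expands → +£48B.
Government spending £72 billion: a non-base liability converts back to reserves → +£72B.
Net: −52.5 + 0 + 84 + 48 + 72 = +£151.5 billion.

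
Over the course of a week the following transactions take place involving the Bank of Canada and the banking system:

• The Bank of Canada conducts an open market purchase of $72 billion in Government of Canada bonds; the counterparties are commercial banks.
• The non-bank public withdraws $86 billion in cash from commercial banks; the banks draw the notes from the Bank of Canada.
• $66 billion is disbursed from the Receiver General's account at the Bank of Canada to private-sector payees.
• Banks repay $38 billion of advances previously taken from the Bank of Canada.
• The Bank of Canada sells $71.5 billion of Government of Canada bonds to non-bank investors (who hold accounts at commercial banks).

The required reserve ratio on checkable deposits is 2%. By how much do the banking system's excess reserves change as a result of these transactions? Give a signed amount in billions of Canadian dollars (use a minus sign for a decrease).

OMO purchase (from banks) $72 billion: reserves +$72B, deposits 0.
Currency withdrawal $86 billion: reserves −$86B, deposits −$86B.
Government spending $66 billion: reserves +$66B, deposits +$66B.
Discount-window repayment $38 billion: reserves −$38B, deposits 0.
Asset sale (to non-banks) $71.5 billion: reserves −$71.5B, deposits −$71.5B.
Totals: Δreserves = −$57.5B, Δdeposits = −$91.5B.
Δrequired reserves = 2% × −$91.5B = −$1.83B.
Δexcess reserves = Δreserves − Δrequired = −$57.5B − (−$1.83B) = -$55.67 billion.

-$55.67 billion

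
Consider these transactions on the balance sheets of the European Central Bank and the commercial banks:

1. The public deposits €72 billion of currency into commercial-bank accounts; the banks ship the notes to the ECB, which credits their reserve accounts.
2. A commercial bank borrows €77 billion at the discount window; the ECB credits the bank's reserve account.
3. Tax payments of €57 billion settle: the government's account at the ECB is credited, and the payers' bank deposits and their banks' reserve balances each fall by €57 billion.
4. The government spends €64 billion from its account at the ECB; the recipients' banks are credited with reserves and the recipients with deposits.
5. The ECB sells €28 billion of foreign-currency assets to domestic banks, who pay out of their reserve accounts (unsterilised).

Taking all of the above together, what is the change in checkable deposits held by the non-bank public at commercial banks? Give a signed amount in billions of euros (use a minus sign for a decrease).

ECB balance sheet:
  Assets:      Loans to banks +€77B, Foreign assets −€28B
  Liabilities: Bank reserves +€128B, Currency in circulation −€72B, Government deposits −€7B
Commercial banking system:
  Assets:      Reserves at CB +€128B, Foreign assets +€28B
  Liabilities: Checkable deposits +€79B, Borrowings from CB +€77B
So the change in checkable deposits held by the non-bank public at commercial banks is +€79 billion.

+€79 billion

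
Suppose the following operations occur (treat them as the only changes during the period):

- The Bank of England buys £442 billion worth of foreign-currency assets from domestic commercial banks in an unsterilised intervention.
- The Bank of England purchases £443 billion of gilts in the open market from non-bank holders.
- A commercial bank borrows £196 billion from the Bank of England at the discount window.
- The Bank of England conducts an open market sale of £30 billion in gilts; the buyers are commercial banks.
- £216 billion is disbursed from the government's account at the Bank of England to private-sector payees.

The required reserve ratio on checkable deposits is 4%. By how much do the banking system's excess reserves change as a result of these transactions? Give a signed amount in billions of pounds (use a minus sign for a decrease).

FX purchase £442 billion: reserves +£442B, deposits 0.
Asset purchase (from non-banks) £443 billion: reserves +£443B, deposits +£443B.
Discount-window loan £196 billion: reserves +£196B, deposits 0.
OMO sale (to banks) £30 billion: reserves −£30B, deposits 0.
Government spending £216 billion: reserves +£216B, deposits +£216B.
Totals: Δreserves = +£1267B, Δdeposits = +£659B.
Δrequired reserves = 4% × +£659B = +£26.36B.
Δexcess reserves = Δreserves − Δrequired = +£1267B − (+£26.36B) = +£1240.64 billion.

+£1240.64 billion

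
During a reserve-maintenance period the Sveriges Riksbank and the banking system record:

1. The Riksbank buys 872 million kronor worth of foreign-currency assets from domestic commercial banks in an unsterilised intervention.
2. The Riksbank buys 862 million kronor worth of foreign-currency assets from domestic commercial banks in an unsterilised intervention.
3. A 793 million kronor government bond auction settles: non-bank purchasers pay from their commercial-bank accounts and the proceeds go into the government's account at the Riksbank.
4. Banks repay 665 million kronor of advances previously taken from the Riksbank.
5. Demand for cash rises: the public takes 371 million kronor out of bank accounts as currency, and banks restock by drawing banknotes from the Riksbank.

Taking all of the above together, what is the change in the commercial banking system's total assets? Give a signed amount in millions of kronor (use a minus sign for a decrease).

Riksbank balance sheet:
  Assets:      Loans to banks −665M, Foreign assets +1734M
  Liabilities: Bank reserves −95M, Currency in circulation +371M, Government deposits +793M
Commercial banking system:
  Assets:      Reserves at CB −95M, Foreign assets −1734M
  Liabilities: Checkable deposits −1164M, Borrowings from CB −665M
Change in total bank assets = -1829 million.

-1829 million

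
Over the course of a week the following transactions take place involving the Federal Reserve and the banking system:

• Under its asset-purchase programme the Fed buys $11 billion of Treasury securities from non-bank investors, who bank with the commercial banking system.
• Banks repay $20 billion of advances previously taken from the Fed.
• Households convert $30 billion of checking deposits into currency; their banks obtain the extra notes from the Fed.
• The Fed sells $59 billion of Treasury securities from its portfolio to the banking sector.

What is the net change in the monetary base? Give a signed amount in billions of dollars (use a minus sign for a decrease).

Asset purchase (from non-banks) $11 billion: Fed balance sheet expands → +$11B.
Discount-window repayment $20 billion: Fed balance sheet contracts → −$20B.
Currency withdrawal $30 billion: just a shift between currency and reserves — both are base money → 0.
OMO sale (to banks) $59 billion: Fed balance sheet contracts → −$59B.
Net: 11 − 20 + 0 − 59 = -$68 billion.

-$68 billion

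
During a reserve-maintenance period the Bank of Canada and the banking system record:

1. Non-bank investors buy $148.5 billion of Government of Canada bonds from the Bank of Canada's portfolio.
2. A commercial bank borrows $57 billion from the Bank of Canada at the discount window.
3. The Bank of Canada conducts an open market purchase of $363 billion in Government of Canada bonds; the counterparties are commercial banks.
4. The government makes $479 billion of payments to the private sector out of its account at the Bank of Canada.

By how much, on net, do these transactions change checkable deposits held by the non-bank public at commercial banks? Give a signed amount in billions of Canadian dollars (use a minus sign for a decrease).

+$330.5 billion

Bank of Canada balance sheet:
  Assets:      Securities +$214.5B, Loans to banks +$57B
  Liabilities: Bank reserves +$750.5B, Government deposits −$479B
Commercial banking system:
  Assets:      Reserves at CB +$750.5B, Securities −$363B
  Liabilities: Checkable deposits +$330.5B, Borrowings from CB +$57B
So the change in checkable deposits held by the non-bank public at commercial banks is +$330.5 billion.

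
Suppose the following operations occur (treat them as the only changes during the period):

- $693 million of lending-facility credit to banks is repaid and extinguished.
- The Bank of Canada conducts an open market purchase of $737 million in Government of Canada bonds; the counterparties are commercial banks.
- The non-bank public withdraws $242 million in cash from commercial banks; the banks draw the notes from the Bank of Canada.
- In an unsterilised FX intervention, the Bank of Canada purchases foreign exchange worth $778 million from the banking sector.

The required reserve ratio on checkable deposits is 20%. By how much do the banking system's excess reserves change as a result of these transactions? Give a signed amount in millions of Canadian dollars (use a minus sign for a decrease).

+$628.4 million

Discount-window repayment $693 million: reserves −$693M, deposits 0.
OMO purchase (from banks) $737 million: reserves +$737M, deposits 0.
Currency withdrawal $242 million: reserves −$242M, deposits −$242M.
FX purchase $778 million: reserves +$778M, deposits 0.
Totals: Δreserves = +$580M, Δdeposits = −$242M.
Δrequired reserves = 20% × −$242M = −$48.4M.
Δexcess reserves = Δreserves − Δrequired = +$580M − (−$48.4M) = +$628.4 million.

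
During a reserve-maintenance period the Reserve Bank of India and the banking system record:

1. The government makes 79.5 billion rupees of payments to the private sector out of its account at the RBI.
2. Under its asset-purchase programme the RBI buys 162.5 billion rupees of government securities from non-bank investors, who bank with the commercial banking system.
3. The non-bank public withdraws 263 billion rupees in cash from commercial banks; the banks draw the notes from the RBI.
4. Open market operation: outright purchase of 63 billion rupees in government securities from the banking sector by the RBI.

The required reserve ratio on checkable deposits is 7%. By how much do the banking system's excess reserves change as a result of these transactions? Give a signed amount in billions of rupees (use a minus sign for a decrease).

+43.47 billion

Government spending 79.5 billion rupees: reserves +79.5B, deposits +79.5B.
Asset purchase (from non-banks) 162.5 billion rupees: reserves +162.5B, deposits +162.5B.
Currency withdrawal 263 billion rupees: reserves −263B, deposits −263B.
OMO purchase (from banks) 63 billion rupees: reserves +63B, deposits 0.
Totals: Δreserves = +42B, Δdeposits = −21B.
Δrequired reserves = 7% × −21B = −1.47B.
Δexcess reserves = Δreserves − Δrequired = +42B − (−1.47B) = +43.47 billion.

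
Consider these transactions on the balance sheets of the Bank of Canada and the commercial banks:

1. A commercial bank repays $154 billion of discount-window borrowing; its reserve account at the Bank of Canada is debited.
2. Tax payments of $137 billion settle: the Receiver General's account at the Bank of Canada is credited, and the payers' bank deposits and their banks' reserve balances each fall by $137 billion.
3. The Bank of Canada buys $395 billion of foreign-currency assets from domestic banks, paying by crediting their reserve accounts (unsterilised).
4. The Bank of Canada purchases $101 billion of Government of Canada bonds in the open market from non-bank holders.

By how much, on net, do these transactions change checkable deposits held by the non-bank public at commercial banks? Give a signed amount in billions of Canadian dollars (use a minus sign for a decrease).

Bank of Canada balance sheet:
  Assets:      Securities +$101B, Loans to banks −$154B, Foreign assets +$395B
  Liabilities: Bank reserves +$205B, Government deposits +$137B
Commercial banking system:
  Assets:      Reserves at CB +$205B, Foreign assets −$395B
  Liabilities: Checkable deposits −$36B, Borrowings from CB −$154B
So the change in checkable deposits held by the non-bank public at commercial banks is -$36 billion.

-$36 billion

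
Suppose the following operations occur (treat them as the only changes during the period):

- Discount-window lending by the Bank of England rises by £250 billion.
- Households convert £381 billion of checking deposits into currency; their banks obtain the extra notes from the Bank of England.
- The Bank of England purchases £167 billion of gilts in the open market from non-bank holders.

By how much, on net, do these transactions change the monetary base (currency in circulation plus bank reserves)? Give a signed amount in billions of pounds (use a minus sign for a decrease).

Bank of England balance sheet:
  Assets:      Securities +£167B, Loans to banks +£250B
  Liabilities: Bank reserves +£36B, Currency in circulation +£381B
Commercial banking system:
  Assets:      Reserves at CB +£36B
  Liabilities: Checkable deposits −£214B, Borrowings from CB +£250B
Monetary base = currency + reserves: +£381B + (+£36B) = +£417 billion.

+£417 billion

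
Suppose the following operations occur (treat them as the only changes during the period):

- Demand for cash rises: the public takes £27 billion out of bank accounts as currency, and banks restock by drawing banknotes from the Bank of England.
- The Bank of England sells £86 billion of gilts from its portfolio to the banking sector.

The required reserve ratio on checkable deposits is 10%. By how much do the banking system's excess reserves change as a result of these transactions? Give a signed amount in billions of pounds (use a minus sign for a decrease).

-£110.3 billion

Currency withdrawal £27 billion: reserves −£27B, deposits −£27B.
OMO sale (to banks) £86 billion: reserves −£86B, deposits 0.
Totals: Δreserves = −£113B, Δdeposits = −£27B.
Δrequired reserves = 10% × −£27B = −£2.7B.
Δexcess reserves = Δreserves − Δrequired = −£113B − (−£2.7B) = -£110.3 billion.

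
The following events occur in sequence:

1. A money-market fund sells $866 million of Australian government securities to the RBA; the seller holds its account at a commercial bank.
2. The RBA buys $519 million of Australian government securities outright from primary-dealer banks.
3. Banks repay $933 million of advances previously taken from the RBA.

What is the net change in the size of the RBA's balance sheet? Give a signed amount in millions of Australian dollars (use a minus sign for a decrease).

Asset purchase (from non-banks) $866 million: an RBA asset is acquired → +$866M.
OMO purchase (from banks) $519 million: an RBA asset is acquired → +$519M.
Discount-window repayment $933 million: an RBA asset is shed → −$933M.
Net: 866 + 519 − 933 = +$452 million.

+$452 million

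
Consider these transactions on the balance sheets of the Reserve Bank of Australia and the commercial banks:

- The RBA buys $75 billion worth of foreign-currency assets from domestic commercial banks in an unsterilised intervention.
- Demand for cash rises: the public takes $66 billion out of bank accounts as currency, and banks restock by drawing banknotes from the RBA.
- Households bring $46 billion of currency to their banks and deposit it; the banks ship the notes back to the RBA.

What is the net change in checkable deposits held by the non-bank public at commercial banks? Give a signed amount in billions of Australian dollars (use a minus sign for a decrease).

RBA balance sheet:
  Assets:      Foreign assets +$75B
  Liabilities: Bank reserves +$55B, Currency in circulation +$20B
Commercial banking system:
  Assets:      Reserves at CB +$55B, Foreign assets −$75B
  Liabilities: Checkable deposits −$20B
So the change in checkable deposits held by the non-bank public at commercial banks is -$20 billion.

-$20 billion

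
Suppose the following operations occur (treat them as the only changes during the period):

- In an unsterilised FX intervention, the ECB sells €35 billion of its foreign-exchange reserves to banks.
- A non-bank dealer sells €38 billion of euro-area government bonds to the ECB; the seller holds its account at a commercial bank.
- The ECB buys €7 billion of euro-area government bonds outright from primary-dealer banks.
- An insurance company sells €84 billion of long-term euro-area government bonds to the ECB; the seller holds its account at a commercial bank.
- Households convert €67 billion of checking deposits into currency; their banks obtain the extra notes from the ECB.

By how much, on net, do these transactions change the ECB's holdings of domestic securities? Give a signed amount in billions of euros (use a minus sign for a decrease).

ECB balance sheet:
  Assets:      Securities +€129B, Foreign assets −€35B
  Liabilities: Bank reserves +€27B, Currency in circulation +€67B
Commercial banking system:
  Assets:      Reserves at CB +€27B, Securities −€7B, Foreign assets +€35B
  Liabilities: Checkable deposits +€55B
So the change in the ECB's holdings of domestic securities is +€129 billion.

+€129 billion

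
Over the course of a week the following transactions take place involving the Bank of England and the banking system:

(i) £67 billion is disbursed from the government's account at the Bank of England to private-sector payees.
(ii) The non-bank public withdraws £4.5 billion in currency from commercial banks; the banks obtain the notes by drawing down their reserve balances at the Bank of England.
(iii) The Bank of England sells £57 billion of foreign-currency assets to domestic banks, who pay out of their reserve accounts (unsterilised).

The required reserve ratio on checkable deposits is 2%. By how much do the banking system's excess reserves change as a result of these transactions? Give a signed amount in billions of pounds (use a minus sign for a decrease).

+£4.25 billion

Government spending £67 billion: reserves +£67B, deposits +£67B.
Currency withdrawal £4.5 billion: reserves −£4.5B, deposits −£4.5B.
FX sale £57 billion: reserves −£57B, deposits 0.
Totals: Δreserves = +£5.5B, Δdeposits = +£62.5B.
Δrequired reserves = 2% × +£62.5B = +£1.25B.
Δexcess reserves = Δreserves − Δrequired = +£5.5B − (+£1.25B) = +£4.25 billion.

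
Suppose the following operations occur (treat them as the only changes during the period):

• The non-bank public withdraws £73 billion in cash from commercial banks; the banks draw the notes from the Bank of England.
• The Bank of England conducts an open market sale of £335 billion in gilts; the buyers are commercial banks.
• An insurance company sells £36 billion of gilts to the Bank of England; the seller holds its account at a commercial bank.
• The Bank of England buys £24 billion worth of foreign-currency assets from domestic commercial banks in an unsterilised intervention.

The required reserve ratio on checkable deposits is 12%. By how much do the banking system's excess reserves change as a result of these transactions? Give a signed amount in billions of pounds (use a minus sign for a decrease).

Currency withdrawal £73 billion: reserves −£73B, deposits −£73B.
OMO sale (to banks) £335 billion: reserves −£335B, deposits 0.
Asset purchase (from non-banks) £36 billion: reserves +£36B, deposits +£36B.
FX purchase £24 billion: reserves +£24B, deposits 0.
Totals: Δreserves = −£348B, Δdeposits = −£37B.
Δrequired reserves = 12% × −£37B = −£4.44B.
Δexcess reserves = Δreserves − Δrequired = −£348B − (−£4.44B) = -£343.56 billion.

-£343.56 billion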